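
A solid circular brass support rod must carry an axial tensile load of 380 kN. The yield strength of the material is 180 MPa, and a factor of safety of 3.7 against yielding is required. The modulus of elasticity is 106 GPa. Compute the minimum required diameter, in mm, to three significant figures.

Allowable stress σ_allow = 180/3.7 = 48.65 MPa.
Required area A = F/σ_allow = 380000/48.65 = 7811 mm².
A = πd²/4 → d = √(4A/π) = 99.73 mm.

d = 99.7 mm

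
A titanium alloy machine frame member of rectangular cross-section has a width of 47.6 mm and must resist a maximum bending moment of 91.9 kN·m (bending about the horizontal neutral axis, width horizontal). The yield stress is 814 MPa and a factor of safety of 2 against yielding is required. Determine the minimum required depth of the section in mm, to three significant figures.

σ_allow = 814/2 = 407.0 MPa.
For a rectangular section σ = 6M/(bh²), so h² = 6M/(b σ_allow) = 6×9.1900×10^7/(47.6×407.0) = 28460 mm².
h = 168.7 mm.

h = 169 mm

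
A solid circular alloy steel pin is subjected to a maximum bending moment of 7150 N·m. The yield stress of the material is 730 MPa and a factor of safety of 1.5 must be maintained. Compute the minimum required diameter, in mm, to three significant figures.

d = 53.1 mm

σ_allow = 730/1.5 = 486.7 MPa.
For a solid circular section σ = 32M/(πd³), so d³ = 32M/(π σ_allow) = 32×7150000/(π×486.7) = 149600 mm³.
d = 53.09 mm.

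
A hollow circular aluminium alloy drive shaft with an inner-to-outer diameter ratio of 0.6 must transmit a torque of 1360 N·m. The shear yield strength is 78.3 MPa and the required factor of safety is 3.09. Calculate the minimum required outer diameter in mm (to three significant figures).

τ_allow = 78.3/3.09 = 25.34 MPa.
For a hollow shaft τ = 16T/[πd_o³(1−k⁴)] with k = 0.6, so 1−k⁴ = 0.8704.
d_o³ = 16T/[π τ_allow (1−k⁴)] = 16×1360000/(π×25.34×0.8704) = 314000 mm³.
d_o = 67.97 mm.

d_o = 68.0 mm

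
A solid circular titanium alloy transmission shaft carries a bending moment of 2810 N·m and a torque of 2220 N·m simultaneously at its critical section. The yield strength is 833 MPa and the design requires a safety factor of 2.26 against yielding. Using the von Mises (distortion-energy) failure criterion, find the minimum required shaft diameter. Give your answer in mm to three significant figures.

d = 45.5 mm

σ_allow = σ_y/n = 833/2.26 = 368.6 MPa.
For a solid shaft σ_b = 32M/(πd³) and τ = 16T/(πd³), so the von Mises stress is σ' = (16/πd³)·√(4M²+3T²).
√(4M²+3T²) = √(4×(2.810×10^6)² + 3×(2.220×10^6)²) = 6.810×10^6 N·mm.
d³ = 16×6.810×10^6/(π×368.6) = 94090 mm³.
d = 45.48 mm.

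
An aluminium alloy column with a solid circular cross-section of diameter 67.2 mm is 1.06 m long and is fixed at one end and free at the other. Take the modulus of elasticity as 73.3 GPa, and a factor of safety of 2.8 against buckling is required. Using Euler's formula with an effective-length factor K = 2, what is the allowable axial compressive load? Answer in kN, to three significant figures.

I = πd⁴/64 = π×67.2⁴/64 = 1.001×10^6 mm⁴.
Effective length L_e = KL = 2×1.06 m = 2120 mm.
Euler critical load P_cr = π²EI/L_e² = π²×73300×1.001×10^6/2120² = 161100 N.
P_allow = P_cr/n = 161100/2.8 = 57550 N.

P_allow = 57.5 kN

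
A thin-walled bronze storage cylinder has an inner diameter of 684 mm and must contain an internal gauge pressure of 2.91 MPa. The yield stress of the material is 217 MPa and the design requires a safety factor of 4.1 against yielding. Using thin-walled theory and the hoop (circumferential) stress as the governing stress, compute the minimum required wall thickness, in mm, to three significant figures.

σ_allow = 217/4.1 = 52.93 MPa.
Hoop stress σ_h = pD/(2t), so t = pD/(2σ_allow) = 2.91×684/(2×52.93) = 18.80 mm.

t = 18.8 mm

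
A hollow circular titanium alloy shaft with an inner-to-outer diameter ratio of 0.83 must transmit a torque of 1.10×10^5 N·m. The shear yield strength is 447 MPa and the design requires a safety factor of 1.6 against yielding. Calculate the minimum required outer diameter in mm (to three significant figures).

τ_allow = 447/1.6 = 279.4 MPa.
For a hollow shaft τ = 16T/[πd_o³(1−k⁴)] with k = 0.83, so 1−k⁴ = 0.5254.
d_o³ = 16T/[π τ_allow (1−k⁴)] = 16×1.1000×10^8/(π×279.4×0.5254) = 3.817×10^6 mm³.
d_o = 156.3 mm.

d_o = 156 mm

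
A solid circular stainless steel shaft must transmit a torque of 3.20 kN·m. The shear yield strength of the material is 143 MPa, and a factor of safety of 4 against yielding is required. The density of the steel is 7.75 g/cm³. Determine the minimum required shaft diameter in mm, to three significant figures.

d = 77.0 mm

Allowable shear stress τ_allow = 143/4 = 35.75 MPa.
For a solid shaft τ = 16T/(πd³), so d³ = 16T/(π τ_allow) = 16×3200000/(π×35.75) = 455900 mm³.
d = (455900)^(1/3) = 76.96 mm.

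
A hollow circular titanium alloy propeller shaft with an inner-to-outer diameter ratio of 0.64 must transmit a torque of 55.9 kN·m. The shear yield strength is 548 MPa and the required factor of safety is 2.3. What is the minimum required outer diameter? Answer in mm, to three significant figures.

d_o = 113 mm

τ_allow = 548/2.3 = 238.3 MPa.
For a hollow shaft τ = 16T/[πd_o³(1−k⁴)] with k = 0.64, so 1−k⁴ = 0.8322.
d_o³ = 16T/[π τ_allow (1−k⁴)] = 16×5.5900×10^7/(π×238.3×0.8322) = 1.436×10^6 mm³.
d_o = 112.8 mm.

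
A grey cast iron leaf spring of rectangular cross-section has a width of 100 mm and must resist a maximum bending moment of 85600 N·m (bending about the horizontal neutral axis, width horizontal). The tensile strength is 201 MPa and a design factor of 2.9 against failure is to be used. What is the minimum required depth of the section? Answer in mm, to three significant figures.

σ_allow = 201/2.9 = 69.31 MPa.
For a rectangular section σ = 6M/(bh²), so h² = 6M/(b σ_allow) = 6×8.5600×10^7/(100×69.31) = 74100 mm².
h = 272.2 mm.

h = 272 mm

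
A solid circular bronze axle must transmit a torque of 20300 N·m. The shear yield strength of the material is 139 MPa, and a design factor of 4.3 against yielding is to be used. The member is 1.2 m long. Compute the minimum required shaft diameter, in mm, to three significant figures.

Allowable shear stress τ_allow = 139/4.3 = 32.33 MPa.
For a solid shaft τ = 16T/(πd³), so d³ = 16T/(π τ_allow) = 16×2.0300×10^7/(π×32.33) = 3.198×10^6 mm³.
d = (3.198×10^6)^(1/3) = 147.3 mm.

d = 147 mm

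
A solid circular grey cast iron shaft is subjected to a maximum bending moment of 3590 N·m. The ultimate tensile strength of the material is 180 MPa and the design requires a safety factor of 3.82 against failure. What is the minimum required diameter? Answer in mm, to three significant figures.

d = 91.9 mm

σ_allow = 180/3.82 = 47.12 MPa.
For a solid circular section σ = 32M/(πd³), so d³ = 32M/(π σ_allow) = 32×3590000/(π×47.12) = 776000 mm³.
d = 91.90 mm.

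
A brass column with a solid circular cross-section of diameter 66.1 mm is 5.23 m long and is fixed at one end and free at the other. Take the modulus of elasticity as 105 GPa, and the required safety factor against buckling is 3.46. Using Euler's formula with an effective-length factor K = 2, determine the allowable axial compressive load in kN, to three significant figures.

P_allow = 2.57 kN

I = πd⁴/64 = π×66.1⁴/64 = 937100 mm⁴.
Effective length L_e = KL = 2×5.23 m = 10460 mm.
Euler critical load P_cr = π²EI/L_e² = π²×105000×937100/10460² = 8876 N.
P_allow = P_cr/n = 8876/3.46 = 2565 N.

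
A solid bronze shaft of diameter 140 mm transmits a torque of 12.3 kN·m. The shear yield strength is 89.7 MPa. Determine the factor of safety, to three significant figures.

τ = 16T/(πd³) = 16×1.2300×10^7/(π×140³) = 22.83 MPa.
n = τ_limit/τ = 89.7/22.83 = 3.929.

n = 3.93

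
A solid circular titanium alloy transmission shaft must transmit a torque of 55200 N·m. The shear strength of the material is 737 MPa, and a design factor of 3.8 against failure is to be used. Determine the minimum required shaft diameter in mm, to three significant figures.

Allowable shear stress τ_allow = 737/3.8 = 193.9 MPa.
For a solid shaft τ = 16T/(πd³), so d³ = 16T/(π τ_allow) = 16×5.5200×10^7/(π×193.9) = 1.450×10^6 mm³.
d = (1.450×10^6)^(1/3) = 113.2 mm.

d = 113 mm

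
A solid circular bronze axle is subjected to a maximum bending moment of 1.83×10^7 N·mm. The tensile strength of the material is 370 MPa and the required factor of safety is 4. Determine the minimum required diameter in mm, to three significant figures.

σ_allow = 370/4 = 92.50 MPa.
For a solid circular section σ = 32M/(πd³), so d³ = 32M/(π σ_allow) = 32×1.8300×10^7/(π×92.50) = 2.015×10^6 mm³.
d = 126.3 mm.

d = 126 mm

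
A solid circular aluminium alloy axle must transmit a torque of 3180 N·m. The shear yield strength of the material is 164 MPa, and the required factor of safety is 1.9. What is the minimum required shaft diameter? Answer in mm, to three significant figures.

d = 57.2 mm

Allowable shear stress τ_allow = 164/1.9 = 86.32 MPa.
For a solid shaft τ = 16T/(πd³), so d³ = 16T/(π τ_allow) = 16×3180000/(π×86.32) = 187600 mm³.
d = (187600)^(1/3) = 57.25 mm.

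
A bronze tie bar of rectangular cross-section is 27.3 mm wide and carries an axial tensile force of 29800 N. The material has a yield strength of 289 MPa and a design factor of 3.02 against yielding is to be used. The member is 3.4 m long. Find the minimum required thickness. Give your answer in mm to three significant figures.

t = 11.4 mm

σ_allow = 289/3.02 = 95.70 MPa.
Required area A = F/σ_allow = 29800/95.70 = 311.4 mm².
t = A/w = 311.4/27.3 = 11.41 mm.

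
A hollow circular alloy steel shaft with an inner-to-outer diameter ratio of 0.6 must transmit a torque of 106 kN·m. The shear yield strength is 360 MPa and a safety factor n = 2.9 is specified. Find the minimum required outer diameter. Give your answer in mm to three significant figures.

d_o = 171 mm

τ_allow = 360/2.9 = 124.1 MPa.
For a hollow shaft τ = 16T/[πd_o³(1−k⁴)] with k = 0.6, so 1−k⁴ = 0.8704.
d_o³ = 16T/[π τ_allow (1−k⁴)] = 16×1.0600×10^8/(π×124.1×0.8704) = 4.996×10^6 mm³.
d_o = 171.0 mm.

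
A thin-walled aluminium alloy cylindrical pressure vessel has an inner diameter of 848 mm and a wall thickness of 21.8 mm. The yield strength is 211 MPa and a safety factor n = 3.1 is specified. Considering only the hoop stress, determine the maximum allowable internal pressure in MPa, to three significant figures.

σ_allow = 211/3.1 = 68.06 MPa.
σ_h = pD/(2t) → p_allow = 2σ_allow t/D = 2×68.06×21.8/848 = 3.500 MPa.

p_allow = 3.50 MPa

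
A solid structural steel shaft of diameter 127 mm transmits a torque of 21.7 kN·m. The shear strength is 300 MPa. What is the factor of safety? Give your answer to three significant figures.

n = 5.56

τ = 16T/(πd³) = 16×2.1700×10^7/(π×127³) = 53.95 MPa.
n = τ_limit/τ = 300/53.95 = 5.560.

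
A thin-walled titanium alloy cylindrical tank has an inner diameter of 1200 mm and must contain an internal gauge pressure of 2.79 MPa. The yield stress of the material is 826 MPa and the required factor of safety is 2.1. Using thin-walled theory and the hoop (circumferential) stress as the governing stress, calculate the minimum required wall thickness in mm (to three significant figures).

σ_allow = 826/2.1 = 393.3 MPa.
Hoop stress σ_h = pD/(2t), so t = pD/(2σ_allow) = 2.79×1200/(2×393.3) = 4.256 mm.

t = 4.26 mm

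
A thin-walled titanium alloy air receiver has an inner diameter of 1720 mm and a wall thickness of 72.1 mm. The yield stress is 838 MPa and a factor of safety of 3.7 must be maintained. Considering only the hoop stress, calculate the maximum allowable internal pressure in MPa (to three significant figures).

σ_allow = 838/3.7 = 226.5 MPa.
σ_h = pD/(2t) → p_allow = 2σ_allow t/D = 2×226.5×72.1/1720 = 18.99 MPa.

p_allow = 19.0 MPa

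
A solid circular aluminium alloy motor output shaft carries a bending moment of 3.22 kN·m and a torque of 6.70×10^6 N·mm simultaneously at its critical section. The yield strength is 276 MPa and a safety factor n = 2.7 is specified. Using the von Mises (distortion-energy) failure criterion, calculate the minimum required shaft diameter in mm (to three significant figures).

d = 87.1 mm

σ_allow = σ_y/n = 276/2.7 = 102.2 MPa.
For a solid shaft σ_b = 32M/(πd³) and τ = 16T/(πd³), so the von Mises stress is σ' = (16/πd³)·√(4M²+3T²).
√(4M²+3T²) = √(4×(3.220×10^6)² + 3×(6.700×10^6)²) = 1.327×10^7 N·mm.
d³ = 16×1.327×10^7/(π×102.2) = 661200 mm³.
d = 87.12 mm.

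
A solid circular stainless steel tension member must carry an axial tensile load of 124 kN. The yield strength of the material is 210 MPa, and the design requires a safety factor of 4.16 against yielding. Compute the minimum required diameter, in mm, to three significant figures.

Allowable stress σ_allow = 210/4.16 = 50.48 MPa.
Required area A = F/σ_allow = 124000/50.48 = 2456 mm².
A = πd²/4 → d = √(4A/π) = 55.92 mm.

d = 55.9 mm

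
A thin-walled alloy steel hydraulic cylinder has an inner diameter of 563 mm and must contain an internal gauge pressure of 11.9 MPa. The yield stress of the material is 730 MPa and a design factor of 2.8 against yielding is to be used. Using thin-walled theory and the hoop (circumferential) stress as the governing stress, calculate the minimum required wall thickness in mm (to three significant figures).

σ_allow = 730/2.8 = 260.7 MPa.
Hoop stress σ_h = pD/(2t), so t = pD/(2σ_allow) = 11.9×563/(2×260.7) = 12.85 mm.

t = 12.8 mm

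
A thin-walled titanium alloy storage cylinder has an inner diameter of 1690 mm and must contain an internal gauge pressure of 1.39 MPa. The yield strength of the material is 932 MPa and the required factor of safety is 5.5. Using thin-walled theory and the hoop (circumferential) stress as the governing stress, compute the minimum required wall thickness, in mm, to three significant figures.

σ_allow = 932/5.5 = 169.5 MPa.
Hoop stress σ_h = pD/(2t), so t = pD/(2σ_allow) = 1.39×1690/(2×169.5) = 6.931 mm.

t = 6.93 mm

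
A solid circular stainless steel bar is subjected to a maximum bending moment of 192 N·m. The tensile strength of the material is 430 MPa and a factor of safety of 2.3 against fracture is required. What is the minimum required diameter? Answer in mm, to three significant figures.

d = 21.9 mm

σ_allow = 430/2.3 = 187.0 MPa.
For a solid circular section σ = 32M/(πd³), so d³ = 32M/(π σ_allow) = 32×192000/(π×187.0) = 10460 mm³.
d = 21.87 mm.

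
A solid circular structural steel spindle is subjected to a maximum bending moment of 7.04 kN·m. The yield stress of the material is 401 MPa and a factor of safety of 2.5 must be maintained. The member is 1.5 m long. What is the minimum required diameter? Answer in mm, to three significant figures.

σ_allow = 401/2.5 = 160.4 MPa.
For a solid circular section σ = 32M/(πd³), so d³ = 32M/(π σ_allow) = 32×7040000/(π×160.4) = 447100 mm³.
d = 76.46 mm.

d = 76.5 mm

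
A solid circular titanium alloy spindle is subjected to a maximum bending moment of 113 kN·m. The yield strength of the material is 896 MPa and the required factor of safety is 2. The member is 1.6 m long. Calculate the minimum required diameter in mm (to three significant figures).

d = 137 mm

σ_allow = 896/2 = 448.0 MPa.
For a solid circular section σ = 32M/(πd³), so d³ = 32M/(π σ_allow) = 32×1.1300×10^8/(π×448.0) = 2.569×10^6 mm³.
d = 137.0 mm.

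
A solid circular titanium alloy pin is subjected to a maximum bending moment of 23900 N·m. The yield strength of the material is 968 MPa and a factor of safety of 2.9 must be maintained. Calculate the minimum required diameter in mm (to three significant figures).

σ_allow = 968/2.9 = 333.8 MPa.
For a solid circular section σ = 32M/(πd³), so d³ = 32M/(π σ_allow) = 32×2.3900×10^7/(π×333.8) = 729300 mm³.
d = 90.01 mm.

d = 90.0 mm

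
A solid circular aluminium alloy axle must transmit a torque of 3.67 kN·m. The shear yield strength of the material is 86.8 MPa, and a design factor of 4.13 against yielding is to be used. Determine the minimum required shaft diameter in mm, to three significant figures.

Allowable shear stress τ_allow = 86.8/4.13 = 21.02 MPa.
For a solid shaft τ = 16T/(πd³), so d³ = 16T/(π τ_allow) = 16×3670000/(π×21.02) = 889300 mm³.
d = (889300)^(1/3) = 96.17 mm.

d = 96.2 mm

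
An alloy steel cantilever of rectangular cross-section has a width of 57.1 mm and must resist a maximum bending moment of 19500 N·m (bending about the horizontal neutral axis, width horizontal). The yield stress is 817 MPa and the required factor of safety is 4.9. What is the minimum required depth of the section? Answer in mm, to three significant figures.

σ_allow = 817/4.9 = 166.7 MPa.
For a rectangular section σ = 6M/(bh²), so h² = 6M/(b σ_allow) = 6×1.9500×10^7/(57.1×166.7) = 12290 mm².
h = 110.9 mm.

h = 111 mm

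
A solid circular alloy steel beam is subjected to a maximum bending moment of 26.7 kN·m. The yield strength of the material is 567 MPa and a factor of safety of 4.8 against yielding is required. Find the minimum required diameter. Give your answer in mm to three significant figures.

d = 132 mm

σ_allow = 567/4.8 = 118.1 MPa.
For a solid circular section σ = 32M/(πd³), so d³ = 32M/(π σ_allow) = 32×2.6700×10^7/(π×118.1) = 2.302×10^6 mm³.
d = 132.0 mm.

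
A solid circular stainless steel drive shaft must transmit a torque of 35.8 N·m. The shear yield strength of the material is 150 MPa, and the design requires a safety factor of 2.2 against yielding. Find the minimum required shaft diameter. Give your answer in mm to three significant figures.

Allowable shear stress τ_allow = 150/2.2 = 68.18 MPa.
For a solid shaft τ = 16T/(πd³), so d³ = 16T/(π τ_allow) = 16×35800/(π×68.18) = 2674 mm³.
d = (2674)^(1/3) = 13.88 mm.

d = 13.9 mm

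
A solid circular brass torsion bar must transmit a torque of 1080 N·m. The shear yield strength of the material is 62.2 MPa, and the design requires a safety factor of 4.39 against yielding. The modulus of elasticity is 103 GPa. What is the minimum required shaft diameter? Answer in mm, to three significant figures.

Allowable shear stress τ_allow = 62.2/4.39 = 14.17 MPa.
For a solid shaft τ = 16T/(πd³), so d³ = 16T/(π τ_allow) = 16×1080000/(π×14.17) = 388200 mm³.
d = (388200)^(1/3) = 72.95 mm.

d = 72.9 mm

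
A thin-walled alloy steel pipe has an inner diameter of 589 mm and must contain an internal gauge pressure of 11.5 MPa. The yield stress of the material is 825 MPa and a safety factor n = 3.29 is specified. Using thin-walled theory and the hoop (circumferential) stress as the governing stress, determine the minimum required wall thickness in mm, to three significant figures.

σ_allow = 825/3.29 = 250.8 MPa.
Hoop stress σ_h = pD/(2t), so t = pD/(2σ_allow) = 11.5×589/(2×250.8) = 13.51 mm.

t = 13.5 mm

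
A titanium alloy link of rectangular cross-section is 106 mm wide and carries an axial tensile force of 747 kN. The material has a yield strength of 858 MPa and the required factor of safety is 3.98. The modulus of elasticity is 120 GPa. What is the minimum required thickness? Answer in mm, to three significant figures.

σ_allow = 858/3.98 = 215.6 MPa.
Required area A = F/σ_allow = 747000/215.6 = 3465 mm².
t = A/w = 3465/106 = 32.69 mm.

t = 32.7 mm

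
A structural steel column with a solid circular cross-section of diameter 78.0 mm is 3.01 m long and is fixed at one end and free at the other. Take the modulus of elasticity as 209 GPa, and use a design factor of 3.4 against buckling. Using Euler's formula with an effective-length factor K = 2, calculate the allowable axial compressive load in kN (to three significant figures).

I = πd⁴/64 = π×78.0⁴/64 = 1.817×10^6 mm⁴.
Effective length L_e = KL = 2×3.01 m = 6020 mm.
Euler critical load P_cr = π²EI/L_e² = π²×209000×1.817×10^6/6020² = 103400 N.
P_allow = P_cr/n = 103400/3.4 = 30420 N.

P_allow = 30.4 kN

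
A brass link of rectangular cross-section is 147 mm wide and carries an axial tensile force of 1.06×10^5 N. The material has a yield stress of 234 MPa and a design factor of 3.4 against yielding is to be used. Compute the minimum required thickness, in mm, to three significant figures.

t = 10.5 mm

σ_allow = 234/3.4 = 68.82 MPa.
Required area A = F/σ_allow = 106000/68.82 = 1540 mm².
t = A/w = 1540/147 = 10.48 mm.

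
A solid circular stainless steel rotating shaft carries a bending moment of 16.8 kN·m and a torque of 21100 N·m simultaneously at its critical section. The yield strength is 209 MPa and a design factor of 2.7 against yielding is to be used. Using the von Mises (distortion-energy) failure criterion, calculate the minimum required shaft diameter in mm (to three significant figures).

σ_allow = σ_y/n = 209/2.7 = 77.41 MPa.
For a solid shaft σ_b = 32M/(πd³) and τ = 16T/(πd³), so the von Mises stress is σ' = (16/πd³)·√(4M²+3T²).
√(4M²+3T²) = √(4×(1.680×10^7)² + 3×(2.110×10^7)²) = 4.964×10^7 N·mm.
d³ = 16×4.964×10^7/(π×77.41) = 3.266×10^6 mm³.
d = 148.4 mm.

d = 148 mm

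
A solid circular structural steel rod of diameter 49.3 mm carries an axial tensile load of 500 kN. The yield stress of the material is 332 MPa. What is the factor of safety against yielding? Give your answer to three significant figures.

n = 1.27

A = πd²/4 = 1909 mm².
σ = F/A = 500000/1909 = 261.9 MPa.
n = 332/261.9 = 1.268.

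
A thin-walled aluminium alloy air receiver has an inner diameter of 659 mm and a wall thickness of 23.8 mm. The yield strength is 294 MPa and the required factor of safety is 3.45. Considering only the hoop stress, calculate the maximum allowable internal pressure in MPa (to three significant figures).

p_allow = 6.16 MPa

σ_allow = 294/3.45 = 85.22 MPa.
σ_h = pD/(2t) → p_allow = 2σ_allow t/D = 2×85.22×23.8/659 = 6.155 MPa.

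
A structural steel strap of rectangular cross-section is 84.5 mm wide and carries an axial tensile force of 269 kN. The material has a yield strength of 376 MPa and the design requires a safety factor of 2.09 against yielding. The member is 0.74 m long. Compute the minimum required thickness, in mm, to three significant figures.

σ_allow = 376/2.09 = 179.9 MPa.
Required area A = F/σ_allow = 269000/179.9 = 1495 mm².
t = A/w = 1495/84.5 = 17.70 mm.

t = 17.7 mm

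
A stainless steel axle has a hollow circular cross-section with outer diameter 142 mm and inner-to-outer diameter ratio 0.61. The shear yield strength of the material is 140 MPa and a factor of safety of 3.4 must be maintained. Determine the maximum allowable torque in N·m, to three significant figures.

T_allow = 19900 N·m

τ_allow = 140/3.4 = 41.18 MPa.
For a hollow shaft T_allow = τ_allow·πd_o³(1−k⁴)/16 with 1−k⁴ = 0.8615, so πd_o³(1−k⁴)/16 = 484400 mm³.
T_allow = 41.18×484400 = 1.994×10^7 N·mm = 19940 N·m.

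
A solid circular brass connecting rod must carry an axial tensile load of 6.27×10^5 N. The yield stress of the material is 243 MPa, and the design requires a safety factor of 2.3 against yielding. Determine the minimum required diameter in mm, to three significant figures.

Allowable stress σ_allow = 243/2.3 = 105.7 MPa.
Required area A = F/σ_allow = 627000/105.7 = 5935 mm².
A = πd²/4 → d = √(4A/π) = 86.93 mm.

d = 86.9 mm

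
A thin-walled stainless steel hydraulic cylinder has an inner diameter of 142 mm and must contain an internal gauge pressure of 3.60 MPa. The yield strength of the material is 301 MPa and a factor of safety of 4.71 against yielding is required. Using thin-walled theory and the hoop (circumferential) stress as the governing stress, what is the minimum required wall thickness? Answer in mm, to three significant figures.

σ_allow = 301/4.71 = 63.91 MPa.
Hoop stress σ_h = pD/(2t), so t = pD/(2σ_allow) = 3.60×142/(2×63.91) = 4.000 mm.

t = 4.00 mm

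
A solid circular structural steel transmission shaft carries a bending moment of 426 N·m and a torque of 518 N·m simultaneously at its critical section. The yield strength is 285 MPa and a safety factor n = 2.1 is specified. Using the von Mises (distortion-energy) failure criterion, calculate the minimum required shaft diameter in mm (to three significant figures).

σ_allow = σ_y/n = 285/2.1 = 135.7 MPa.
For a solid shaft σ_b = 32M/(πd³) and τ = 16T/(πd³), so the von Mises stress is σ' = (16/πd³)·√(4M²+3T²).
√(4M²+3T²) = √(4×(426000)² + 3×(518000)²) = 1.237×10^6 N·mm.
d³ = 16×1.237×10^6/(π×135.7) = 46430 mm³.
d = 35.94 mm.

d = 35.9 mm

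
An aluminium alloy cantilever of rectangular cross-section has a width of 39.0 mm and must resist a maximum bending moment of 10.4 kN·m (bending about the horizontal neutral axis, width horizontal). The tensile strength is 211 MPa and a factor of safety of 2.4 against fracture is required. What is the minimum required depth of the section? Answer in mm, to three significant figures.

σ_allow = 211/2.4 = 87.92 MPa.
For a rectangular section σ = 6M/(bh²), so h² = 6M/(b σ_allow) = 6×1.0400×10^7/(39.0×87.92) = 18200 mm².
h = 134.9 mm.

h = 135 mm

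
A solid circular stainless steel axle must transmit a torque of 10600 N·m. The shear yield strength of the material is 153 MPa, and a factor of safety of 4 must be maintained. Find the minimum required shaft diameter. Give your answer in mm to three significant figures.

d = 112 mm

Allowable shear stress τ_allow = 153/4 = 38.25 MPa.
For a solid shaft τ = 16T/(πd³), so d³ = 16T/(π τ_allow) = 16×1.0600×10^7/(π×38.25) = 1.411×10^6 mm³.
d = (1.411×10^6)^(1/3) = 112.2 mm.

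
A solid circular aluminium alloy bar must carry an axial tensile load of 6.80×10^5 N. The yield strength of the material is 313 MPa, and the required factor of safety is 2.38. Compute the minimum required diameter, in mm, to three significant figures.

d = 81.1 mm

Allowable stress σ_allow = 313/2.38 = 131.5 MPa.
Required area A = F/σ_allow = 680000/131.5 = 5171 mm².
A = πd²/4 → d = √(4A/π) = 81.14 mm.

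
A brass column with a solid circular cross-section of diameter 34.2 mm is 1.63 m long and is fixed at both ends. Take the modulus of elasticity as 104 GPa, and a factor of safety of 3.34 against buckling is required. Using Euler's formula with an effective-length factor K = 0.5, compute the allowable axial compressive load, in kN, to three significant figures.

I = πd⁴/64 = π×34.2⁴/64 = 67150 mm⁴.
Effective length L_e = KL = 0.5×1.63 m = 815.0 mm.
Euler critical load P_cr = π²EI/L_e² = π²×104000×67150/815.0² = 103800 N.
P_allow = P_cr/n = 103800/3.34 = 31070 N.

P_allow = 31.1 kN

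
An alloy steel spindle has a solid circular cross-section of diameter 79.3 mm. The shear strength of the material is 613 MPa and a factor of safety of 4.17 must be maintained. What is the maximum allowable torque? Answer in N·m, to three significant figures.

τ_allow = 613/4.17 = 147.0 MPa.
For a solid shaft T_allow = τ_allow·πd³/16; πd³/16 = π×79.3³/16 = 97920 mm³.
T_allow = 147.0×97920 = 1.439×10^7 N·mm = 14390 N·m.

T_allow = 14400 N·m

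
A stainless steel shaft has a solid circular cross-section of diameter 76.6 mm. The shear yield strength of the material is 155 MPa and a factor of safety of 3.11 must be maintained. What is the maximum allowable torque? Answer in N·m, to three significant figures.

τ_allow = 155/3.11 = 49.84 MPa.
For a solid shaft T_allow = τ_allow·πd³/16; πd³/16 = π×76.6³/16 = 88250 mm³.
T_allow = 49.84×88250 = 4.398×10^6 N·mm = 4398 N·m.

T_allow = 4400 N·m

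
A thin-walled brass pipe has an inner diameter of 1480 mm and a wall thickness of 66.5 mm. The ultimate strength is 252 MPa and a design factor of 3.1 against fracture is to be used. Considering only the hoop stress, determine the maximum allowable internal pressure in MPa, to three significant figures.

p_allow = 7.31 MPa

σ_allow = 252/3.1 = 81.29 MPa.
σ_h = pD/(2t) → p_allow = 2σ_allow t/D = 2×81.29×66.5/1480 = 7.305 MPa.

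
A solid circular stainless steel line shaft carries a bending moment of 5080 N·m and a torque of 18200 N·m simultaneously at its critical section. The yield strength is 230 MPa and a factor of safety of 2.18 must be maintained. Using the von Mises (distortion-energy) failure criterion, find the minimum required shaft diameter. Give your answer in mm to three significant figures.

σ_allow = σ_y/n = 230/2.18 = 105.5 MPa.
For a solid shaft σ_b = 32M/(πd³) and τ = 16T/(πd³), so the von Mises stress is σ' = (16/πd³)·√(4M²+3T²).
√(4M²+3T²) = √(4×(5.080×10^6)² + 3×(1.820×10^7)²) = 3.312×10^7 N·mm.
d³ = 16×3.312×10^7/(π×105.5) = 1.599×10^6 mm³.
d = 116.9 mm.

d = 117 mm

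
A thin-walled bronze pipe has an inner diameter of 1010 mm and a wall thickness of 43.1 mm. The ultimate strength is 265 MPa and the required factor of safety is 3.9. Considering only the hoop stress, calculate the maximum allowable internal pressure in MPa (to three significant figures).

p_allow = 5.80 MPa

σ_allow = 265/3.9 = 67.95 MPa.
σ_h = pD/(2t) → p_allow = 2σ_allow t/D = 2×67.95×43.1/1010 = 5.799 MPa.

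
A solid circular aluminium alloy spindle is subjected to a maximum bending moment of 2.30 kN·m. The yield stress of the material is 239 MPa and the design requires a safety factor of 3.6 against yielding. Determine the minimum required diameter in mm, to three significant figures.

σ_allow = 239/3.6 = 66.39 MPa.
For a solid circular section σ = 32M/(πd³), so d³ = 32M/(π σ_allow) = 32×2300000/(π×66.39) = 352900 mm³.
d = 70.67 mm.

d = 70.7 mm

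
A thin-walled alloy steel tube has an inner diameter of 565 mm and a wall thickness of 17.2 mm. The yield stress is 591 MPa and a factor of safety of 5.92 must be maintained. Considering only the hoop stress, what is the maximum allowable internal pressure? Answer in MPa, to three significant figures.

p_allow = 6.08 MPa

σ_allow = 591/5.92 = 99.83 MPa.
σ_h = pD/(2t) → p_allow = 2σ_allow t/D = 2×99.83×17.2/565 = 6.078 MPa.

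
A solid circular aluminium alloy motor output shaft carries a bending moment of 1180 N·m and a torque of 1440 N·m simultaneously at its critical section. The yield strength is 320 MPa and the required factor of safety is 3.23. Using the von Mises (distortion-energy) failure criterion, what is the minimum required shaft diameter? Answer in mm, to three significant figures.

d = 56.1 mm

σ_allow = σ_y/n = 320/3.23 = 99.07 MPa.
For a solid shaft σ_b = 32M/(πd³) and τ = 16T/(πd³), so the von Mises stress is σ' = (16/πd³)·√(4M²+3T²).
√(4M²+3T²) = √(4×(1.180×10^6)² + 3×(1.440×10^6)²) = 3.434×10^6 N·mm.
d³ = 16×3.434×10^6/(π×99.07) = 176500 mm³.
d = 56.10 mm.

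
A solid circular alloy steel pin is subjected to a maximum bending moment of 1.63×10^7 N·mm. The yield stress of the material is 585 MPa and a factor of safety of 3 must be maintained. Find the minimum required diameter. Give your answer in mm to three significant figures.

d = 94.8 mm

σ_allow = 585/3 = 195.0 MPa.
For a solid circular section σ = 32M/(πd³), so d³ = 32M/(π σ_allow) = 32×1.6300×10^7/(π×195.0) = 851400 mm³.
d = 94.78 mm.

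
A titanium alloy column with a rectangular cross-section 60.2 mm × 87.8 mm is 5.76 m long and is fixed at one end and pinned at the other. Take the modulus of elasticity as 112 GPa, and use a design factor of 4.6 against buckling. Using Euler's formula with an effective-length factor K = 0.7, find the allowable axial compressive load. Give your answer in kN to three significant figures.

Buckling occurs about the weak axis: I_min = h·b³/12 = 87.8×60.2³/12 = 1.596×10^6 mm⁴ (b = 60.2 mm is the smaller dimension).
Effective length L_e = KL = 0.7×5.76 m = 4032 mm.
Euler critical load P_cr = π²EI/L_e² = π²×112000×1.596×10^6/4032² = 108500 N.
P_allow = P_cr/n = 108500/4.6 = 23600 N.

P_allow = 23.6 kN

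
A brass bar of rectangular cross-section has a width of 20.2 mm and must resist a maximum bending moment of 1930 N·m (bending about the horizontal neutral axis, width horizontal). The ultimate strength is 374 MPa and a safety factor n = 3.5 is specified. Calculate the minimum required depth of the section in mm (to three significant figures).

h = 73.2 mm

σ_allow = 374/3.5 = 106.9 MPa.
For a rectangular section σ = 6M/(bh²), so h² = 6M/(b σ_allow) = 6×1930000/(20.2×106.9) = 5365 mm².
h = 73.24 mm.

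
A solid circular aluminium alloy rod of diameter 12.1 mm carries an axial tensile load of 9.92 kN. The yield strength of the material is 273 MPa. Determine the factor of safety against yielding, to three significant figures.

A = πd²/4 = 115.0 mm².
σ = F/A = 9920.0/115.0 = 86.27 MPa.
n = 273/86.27 = 3.165.

n = 3.16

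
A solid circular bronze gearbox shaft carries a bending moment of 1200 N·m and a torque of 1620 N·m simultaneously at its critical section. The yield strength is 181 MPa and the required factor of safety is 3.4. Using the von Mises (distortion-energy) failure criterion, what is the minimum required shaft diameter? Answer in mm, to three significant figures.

d = 70.7 mm

σ_allow = σ_y/n = 181/3.4 = 53.24 MPa.
For a solid shaft σ_b = 32M/(πd³) and τ = 16T/(πd³), so the von Mises stress is σ' = (16/πd³)·√(4M²+3T²).
√(4M²+3T²) = √(4×(1.200×10^6)² + 3×(1.620×10^6)²) = 3.692×10^6 N·mm.
d³ = 16×3.692×10^6/(π×53.24) = 353200 mm³.
d = 70.69 mm.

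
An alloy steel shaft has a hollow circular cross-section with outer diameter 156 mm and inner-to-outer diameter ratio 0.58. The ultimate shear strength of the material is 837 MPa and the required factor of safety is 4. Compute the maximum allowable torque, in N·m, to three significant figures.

T_allow = 1.38×10^5 N·m

τ_allow = 837/4 = 209.2 MPa.
For a hollow shaft T_allow = τ_allow·πd_o³(1−k⁴)/16 with 1−k⁴ = 0.8868, so πd_o³(1−k⁴)/16 = 661100 mm³.
T_allow = 209.2×661100 = 1.383×10^8 N·mm = 138300 N·m.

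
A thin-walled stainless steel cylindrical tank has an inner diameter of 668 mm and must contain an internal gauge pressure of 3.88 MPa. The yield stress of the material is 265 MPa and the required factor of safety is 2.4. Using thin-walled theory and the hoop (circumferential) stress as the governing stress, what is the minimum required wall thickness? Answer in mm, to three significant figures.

t = 11.7 mm

σ_allow = 265/2.4 = 110.4 MPa.
Hoop stress σ_h = pD/(2t), so t = pD/(2σ_allow) = 3.88×668/(2×110.4) = 11.74 mm.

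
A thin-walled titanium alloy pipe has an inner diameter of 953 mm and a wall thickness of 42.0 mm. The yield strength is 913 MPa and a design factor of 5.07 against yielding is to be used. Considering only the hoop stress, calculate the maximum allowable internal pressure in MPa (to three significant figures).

σ_allow = 913/5.07 = 180.1 MPa.
σ_h = pD/(2t) → p_allow = 2σ_allow t/D = 2×180.1×42.0/953 = 15.87 MPa.

p_allow = 15.9 MPa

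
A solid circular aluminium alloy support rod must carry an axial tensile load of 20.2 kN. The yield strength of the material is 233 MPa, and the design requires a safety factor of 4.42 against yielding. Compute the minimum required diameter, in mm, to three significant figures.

d = 22.1 mm

Allowable stress σ_allow = 233/4.42 = 52.71 MPa.
Required area A = F/σ_allow = 20200/52.71 = 383.2 mm².
A = πd²/4 → d = √(4A/π) = 22.09 mm.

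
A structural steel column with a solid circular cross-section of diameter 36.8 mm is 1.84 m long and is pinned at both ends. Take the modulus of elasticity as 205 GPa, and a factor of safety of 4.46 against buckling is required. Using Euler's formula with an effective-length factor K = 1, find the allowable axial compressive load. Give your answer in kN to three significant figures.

I = πd⁴/64 = π×36.8⁴/64 = 90020 mm⁴.
Effective length L_e = KL = 1×1.84 m = 1840 mm.
Euler critical load P_cr = π²EI/L_e² = π²×205000×90020/1840² = 53800 N.
P_allow = P_cr/n = 53800/4.46 = 12060 N.

P_allow = 12.1 kN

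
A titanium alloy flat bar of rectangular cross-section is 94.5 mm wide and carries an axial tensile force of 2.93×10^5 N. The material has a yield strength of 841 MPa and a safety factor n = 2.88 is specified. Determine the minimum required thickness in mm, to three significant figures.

σ_allow = 841/2.88 = 292.0 MPa.
Required area A = F/σ_allow = 293000/292.0 = 1003 mm².
t = A/w = 1003/94.5 = 10.62 mm.

t = 10.6 mm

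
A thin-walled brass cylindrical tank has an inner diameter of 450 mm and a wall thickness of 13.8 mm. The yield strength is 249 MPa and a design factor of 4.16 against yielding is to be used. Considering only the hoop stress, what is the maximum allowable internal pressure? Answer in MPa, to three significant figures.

p_allow = 3.67 MPa

σ_allow = 249/4.16 = 59.86 MPa.
σ_h = pD/(2t) → p_allow = 2σ_allow t/D = 2×59.86×13.8/450 = 3.671 MPa.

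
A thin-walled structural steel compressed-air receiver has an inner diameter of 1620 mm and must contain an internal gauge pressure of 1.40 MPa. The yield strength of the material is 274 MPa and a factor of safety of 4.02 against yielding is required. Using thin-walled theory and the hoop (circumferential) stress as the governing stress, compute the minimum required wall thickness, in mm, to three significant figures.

t = 16.6 mm

σ_allow = 274/4.02 = 68.16 MPa.
Hoop stress σ_h = pD/(2t), so t = pD/(2σ_allow) = 1.40×1620/(2×68.16) = 16.64 mm.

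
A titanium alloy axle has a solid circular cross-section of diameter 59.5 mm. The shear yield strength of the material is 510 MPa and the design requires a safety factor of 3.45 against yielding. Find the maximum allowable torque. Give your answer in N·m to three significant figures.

T_allow = 6110 N·m

τ_allow = 510/3.45 = 147.8 MPa.
For a solid shaft T_allow = τ_allow·πd³/16; πd³/16 = π×59.5³/16 = 41360 mm³.
T_allow = 147.8×41360 = 6.114×10^6 N·mm = 6114 N·m.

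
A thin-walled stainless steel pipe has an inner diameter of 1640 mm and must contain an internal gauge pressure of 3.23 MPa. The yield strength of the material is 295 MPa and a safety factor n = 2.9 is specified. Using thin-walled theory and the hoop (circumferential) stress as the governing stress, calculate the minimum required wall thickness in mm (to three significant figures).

t = 26.0 mm

σ_allow = 295/2.9 = 101.7 MPa.
Hoop stress σ_h = pD/(2t), so t = pD/(2σ_allow) = 3.23×1640/(2×101.7) = 26.04 mm.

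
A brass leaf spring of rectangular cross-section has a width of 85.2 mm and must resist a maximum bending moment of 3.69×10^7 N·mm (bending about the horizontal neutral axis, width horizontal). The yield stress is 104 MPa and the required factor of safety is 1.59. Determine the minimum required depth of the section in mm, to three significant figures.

h = 199 mm

σ_allow = 104/1.59 = 65.41 MPa.
For a rectangular section σ = 6M/(bh²), so h² = 6M/(b σ_allow) = 6×3.6900×10^7/(85.2×65.41) = 39730 mm².
h = 199.3 mm.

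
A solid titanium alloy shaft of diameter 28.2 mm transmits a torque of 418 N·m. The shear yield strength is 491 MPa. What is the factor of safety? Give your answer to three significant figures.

τ = 16T/(πd³) = 16×418000/(π×28.2³) = 94.93 MPa.
n = τ_limit/τ = 491/94.93 = 5.172.

n = 5.17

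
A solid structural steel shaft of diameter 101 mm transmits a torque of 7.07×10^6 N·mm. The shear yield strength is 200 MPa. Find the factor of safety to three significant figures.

n = 5.72

τ = 16T/(πd³) = 16×7070000/(π×101³) = 34.95 MPa.
n = τ_limit/τ = 200/34.95 = 5.723.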